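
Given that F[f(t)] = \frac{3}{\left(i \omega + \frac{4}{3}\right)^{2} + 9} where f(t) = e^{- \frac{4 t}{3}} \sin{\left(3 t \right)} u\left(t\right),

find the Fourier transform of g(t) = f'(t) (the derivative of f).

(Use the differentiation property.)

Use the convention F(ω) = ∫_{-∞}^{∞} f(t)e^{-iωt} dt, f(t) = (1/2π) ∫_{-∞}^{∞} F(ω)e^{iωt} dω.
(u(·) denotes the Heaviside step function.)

F[g](ω) = \frac{27 i \omega}{\left(3 i \omega + 4\right)^{2} + 81}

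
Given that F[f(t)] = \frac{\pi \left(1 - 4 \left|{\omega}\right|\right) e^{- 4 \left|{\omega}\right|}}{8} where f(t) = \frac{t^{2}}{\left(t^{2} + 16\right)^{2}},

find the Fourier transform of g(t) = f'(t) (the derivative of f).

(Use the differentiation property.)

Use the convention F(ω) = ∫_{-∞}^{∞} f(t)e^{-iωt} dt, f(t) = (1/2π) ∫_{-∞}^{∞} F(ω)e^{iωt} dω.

F[g](ω) = \frac{i \pi \omega \left(1 - 4 \left|{\omega}\right|\right) e^{- 4 \left|{\omega}\right|}}{8}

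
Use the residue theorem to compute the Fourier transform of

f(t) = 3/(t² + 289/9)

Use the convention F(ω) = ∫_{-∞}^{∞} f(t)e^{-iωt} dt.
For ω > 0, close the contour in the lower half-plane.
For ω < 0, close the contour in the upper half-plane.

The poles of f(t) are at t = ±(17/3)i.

Let g(z) = f(z)e^{-iωz}; for large |z| the factor e^{-iωz} decays in the lower half-plane when ω > 0 and in the upper half-plane when ω < 0.

Case ω > 0 (lower half-plane, clockwise contour ⇒ F(ω) = -2πi·ΣRes):
  Res_{z = - \frac{17 i}{3}} g(z) = \frac{9 i e^{- \frac{17 \omega}{3}}}{34}
  F(ω) = -2πi·ΣRes = \frac{9 \pi e^{- \frac{17 \omega}{3}}}{17}

Case ω < 0 (upper half-plane, counterclockwise contour ⇒ F(ω) = +2πi·ΣRes):
  Res_{z = \frac{17 i}{3}} g(z) = - \frac{9 i e^{\frac{17 \omega}{3}}}{34}
  F(ω) = 2πi·ΣRes = \frac{9 \pi e^{\frac{17 \omega}{3}}}{17}

Both cases combine into a single formula in |ω|:

F(ω) = \frac{9 \pi e^{- \frac{17 \left|{\omega}\right|}{3}}}{17}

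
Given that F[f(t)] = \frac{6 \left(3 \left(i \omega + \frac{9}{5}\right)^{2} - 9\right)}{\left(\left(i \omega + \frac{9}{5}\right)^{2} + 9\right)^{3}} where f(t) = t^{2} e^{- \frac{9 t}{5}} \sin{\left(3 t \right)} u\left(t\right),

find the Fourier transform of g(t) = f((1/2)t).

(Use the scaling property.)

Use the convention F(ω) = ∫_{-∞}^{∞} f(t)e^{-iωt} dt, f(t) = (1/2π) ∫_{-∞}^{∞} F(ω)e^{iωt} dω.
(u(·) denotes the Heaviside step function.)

F[g](ω) = \frac{22500 \left(\left(10 i \omega + 9\right)^{2} - 75\right)}{\left(\left(10 i \omega + 9\right)^{2} + 225\right)^{3}}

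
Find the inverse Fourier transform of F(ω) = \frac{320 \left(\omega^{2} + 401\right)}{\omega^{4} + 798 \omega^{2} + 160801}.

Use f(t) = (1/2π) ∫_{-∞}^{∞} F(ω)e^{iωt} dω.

f(t) = 8 e^{- 20 \left|{t}\right|} \cos{\left(\left|{t}\right| \right)}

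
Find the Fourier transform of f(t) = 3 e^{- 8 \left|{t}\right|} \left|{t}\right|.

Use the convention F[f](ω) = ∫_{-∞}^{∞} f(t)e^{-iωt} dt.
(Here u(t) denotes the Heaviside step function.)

F(ω) = \frac{6 \left(64 - \omega^{2}\right)}{\left(\omega^{2} + 64\right)^{2}}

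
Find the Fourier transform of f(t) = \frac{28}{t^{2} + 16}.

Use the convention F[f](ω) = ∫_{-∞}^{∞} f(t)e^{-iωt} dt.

F(ω) = 7 \pi e^{- 4 \left|{\omega}\right|}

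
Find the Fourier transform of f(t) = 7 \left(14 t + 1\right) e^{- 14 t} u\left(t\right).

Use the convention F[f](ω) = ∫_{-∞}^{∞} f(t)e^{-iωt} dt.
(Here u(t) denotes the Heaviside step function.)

F(ω) = \frac{7 \left(- i \omega - 28\right)}{\omega^{2} - 28 i \omega - 196}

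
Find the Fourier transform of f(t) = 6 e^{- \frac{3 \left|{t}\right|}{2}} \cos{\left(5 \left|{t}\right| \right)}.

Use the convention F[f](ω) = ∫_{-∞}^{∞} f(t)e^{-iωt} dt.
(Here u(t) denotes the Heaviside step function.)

F(ω) = \frac{72 \left(4 \omega^{2} + 109\right)}{16 \omega^{4} - 728 \omega^{2} + 11881}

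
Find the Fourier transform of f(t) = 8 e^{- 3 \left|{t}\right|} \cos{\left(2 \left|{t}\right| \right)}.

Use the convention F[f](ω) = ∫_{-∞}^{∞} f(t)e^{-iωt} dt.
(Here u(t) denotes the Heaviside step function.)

F(ω) = \frac{48 \left(\omega^{2} + 13\right)}{\omega^{4} + 10 \omega^{2} + 169}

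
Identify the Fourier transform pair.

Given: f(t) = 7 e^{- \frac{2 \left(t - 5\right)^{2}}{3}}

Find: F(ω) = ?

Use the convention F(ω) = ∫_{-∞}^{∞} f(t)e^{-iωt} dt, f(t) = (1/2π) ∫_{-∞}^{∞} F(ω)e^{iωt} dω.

F(ω) = \frac{7 \sqrt{6} \sqrt{\pi} e^{- \frac{\omega \left(3 \omega + 40 i\right)}{8}}}{2}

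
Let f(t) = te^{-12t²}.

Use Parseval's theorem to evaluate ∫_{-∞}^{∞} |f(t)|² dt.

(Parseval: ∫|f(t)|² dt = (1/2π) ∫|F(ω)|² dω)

∫|f(t)|² dt = \frac{\sqrt{6} \sqrt{\pi}}{576}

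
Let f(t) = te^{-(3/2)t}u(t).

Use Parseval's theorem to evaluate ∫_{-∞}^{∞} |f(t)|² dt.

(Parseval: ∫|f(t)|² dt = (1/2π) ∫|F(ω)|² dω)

∫|f(t)|² dt = \frac{2}{27}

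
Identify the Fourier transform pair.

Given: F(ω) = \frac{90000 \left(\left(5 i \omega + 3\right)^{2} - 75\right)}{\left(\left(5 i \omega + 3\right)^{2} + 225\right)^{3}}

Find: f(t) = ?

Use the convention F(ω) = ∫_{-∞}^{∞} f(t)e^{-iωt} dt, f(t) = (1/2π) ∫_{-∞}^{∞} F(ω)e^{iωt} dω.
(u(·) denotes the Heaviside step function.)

f(t) = 8 t^{2} e^{- \frac{3 t}{5}} \sin{\left(3 t \right)} u\left(t\right)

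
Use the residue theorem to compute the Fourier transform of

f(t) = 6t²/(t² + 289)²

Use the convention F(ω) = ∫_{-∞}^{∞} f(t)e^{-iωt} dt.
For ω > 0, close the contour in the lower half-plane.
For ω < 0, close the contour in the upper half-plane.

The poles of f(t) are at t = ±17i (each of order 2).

Let g(z) = f(z)e^{-iωz}; for large |z| the factor e^{-iωz} decays in the lower half-plane when ω > 0 and in the upper half-plane when ω < 0.

Case ω > 0 (lower half-plane, clockwise contour ⇒ F(ω) = -2πi·ΣRes):
  Res_{z = - 17 i} g(z) = \frac{3 i \left(1 - 17 \omega\right) e^{- 17 \omega}}{34} (pole of order 2)
  F(ω) = -2πi·ΣRes = \frac{3 \pi \left(1 - 17 \omega\right) e^{- 17 \omega}}{17}

Case ω < 0 (upper half-plane, counterclockwise contour ⇒ F(ω) = +2πi·ΣRes):
  Res_{z = 17 i} g(z) = \frac{3 i \left(- 17 \omega - 1\right) e^{17 \omega}}{34} (pole of order 2)
  F(ω) = 2πi·ΣRes = \frac{3 \pi \left(17 \omega + 1\right) e^{17 \omega}}{17}

Both cases combine into a single formula in |ω|:

F(ω) = \frac{3 \pi \left(1 - 17 \left|{\omega}\right|\right) e^{- 17 \left|{\omega}\right|}}{17}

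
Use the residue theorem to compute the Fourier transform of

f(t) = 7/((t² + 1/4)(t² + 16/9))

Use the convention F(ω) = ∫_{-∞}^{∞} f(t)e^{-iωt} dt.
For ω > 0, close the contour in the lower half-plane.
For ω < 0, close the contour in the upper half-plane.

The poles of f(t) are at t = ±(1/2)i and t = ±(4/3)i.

Let g(z) = f(z)e^{-iωz}; for large |z| the factor e^{-iωz} decays in the lower half-plane when ω > 0 and in the upper half-plane when ω < 0.

Case ω > 0 (lower half-plane, clockwise contour ⇒ F(ω) = -2πi·ΣRes):
  Res_{z = - \frac{i}{2}} g(z) = \frac{252 i e^{- \frac{\omega}{2}}}{55}
  Res_{z = - \frac{4 i}{3}} g(z) = - \frac{189 i e^{- \frac{4 \omega}{3}}}{110}
  F(ω) = -2πi·ΣRes = \frac{504 \pi e^{- \frac{\omega}{2}}}{55} - \frac{189 \pi e^{- \frac{4 \omega}{3}}}{55}

Case ω < 0 (upper half-plane, counterclockwise contour ⇒ F(ω) = +2πi·ΣRes):
  Res_{z = \frac{i}{2}} g(z) = - \frac{252 i e^{\frac{\omega}{2}}}{55}
  Res_{z = \frac{4 i}{3}} g(z) = \frac{189 i e^{\frac{4 \omega}{3}}}{110}
  F(ω) = 2πi·ΣRes = \frac{63 \pi \left(- 3 e^{\frac{4 \omega}{3}} + 8 e^{\frac{\omega}{2}}\right)}{55}

Both cases combine into a single formula in |ω|:

F(ω) = \frac{504 \pi e^{- \frac{\left|{\omega}\right|}{2}}}{55} - \frac{189 \pi e^{- \frac{4 \left|{\omega}\right|}{3}}}{55}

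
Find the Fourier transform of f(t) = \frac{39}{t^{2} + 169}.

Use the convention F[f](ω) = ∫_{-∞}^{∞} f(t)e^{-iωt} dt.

F(ω) = 3 \pi e^{- 13 \left|{\omega}\right|}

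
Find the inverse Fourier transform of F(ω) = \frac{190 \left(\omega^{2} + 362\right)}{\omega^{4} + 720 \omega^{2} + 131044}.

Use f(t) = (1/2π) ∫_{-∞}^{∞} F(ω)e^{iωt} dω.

f(t) = 5 e^{- 19 \left|{t}\right|} \cos{\left(\left|{t}\right| \right)}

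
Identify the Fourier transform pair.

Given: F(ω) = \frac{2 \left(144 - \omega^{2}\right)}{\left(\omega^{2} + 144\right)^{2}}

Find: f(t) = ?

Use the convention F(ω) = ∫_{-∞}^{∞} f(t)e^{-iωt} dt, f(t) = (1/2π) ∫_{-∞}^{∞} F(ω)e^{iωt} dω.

f(t) = e^{- 12 \left|{t}\right|} \left|{t}\right|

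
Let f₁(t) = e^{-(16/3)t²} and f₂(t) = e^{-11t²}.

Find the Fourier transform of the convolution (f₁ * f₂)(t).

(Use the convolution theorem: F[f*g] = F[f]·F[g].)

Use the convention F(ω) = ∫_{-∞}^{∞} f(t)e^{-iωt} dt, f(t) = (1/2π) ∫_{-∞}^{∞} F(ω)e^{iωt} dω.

F[f₁*f₂](ω) = \frac{\sqrt{33} \pi e^{- \frac{49 \omega^{2}}{704}}}{44}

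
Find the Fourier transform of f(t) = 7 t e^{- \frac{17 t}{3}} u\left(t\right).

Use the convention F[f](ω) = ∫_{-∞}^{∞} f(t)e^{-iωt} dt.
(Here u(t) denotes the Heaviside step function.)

F(ω) = \frac{63}{\left(3 i \omega + 17\right)^{2}}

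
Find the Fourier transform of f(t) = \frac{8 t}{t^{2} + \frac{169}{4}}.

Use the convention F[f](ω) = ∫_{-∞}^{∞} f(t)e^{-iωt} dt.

F(ω) = - 8 i \pi e^{- \frac{13 \left|{\omega}\right|}{2}} \operatorname{sign}{\left(\omega \right)}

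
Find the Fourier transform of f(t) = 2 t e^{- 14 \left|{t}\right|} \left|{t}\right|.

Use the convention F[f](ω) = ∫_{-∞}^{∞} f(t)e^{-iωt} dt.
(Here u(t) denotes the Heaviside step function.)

F(ω) = \frac{8 i \omega \left(\omega^{2} - 588\right)}{\left(\omega^{2} + 196\right)^{3}}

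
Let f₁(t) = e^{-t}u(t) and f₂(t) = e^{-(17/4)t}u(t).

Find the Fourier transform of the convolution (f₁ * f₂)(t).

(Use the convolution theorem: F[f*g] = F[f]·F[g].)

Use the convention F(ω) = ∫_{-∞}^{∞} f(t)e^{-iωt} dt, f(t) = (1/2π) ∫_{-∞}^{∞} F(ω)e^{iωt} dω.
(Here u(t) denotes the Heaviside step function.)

F[f₁*f₂](ω) = \frac{4}{\left(i \omega + 1\right) \left(4 i \omega + 17\right)}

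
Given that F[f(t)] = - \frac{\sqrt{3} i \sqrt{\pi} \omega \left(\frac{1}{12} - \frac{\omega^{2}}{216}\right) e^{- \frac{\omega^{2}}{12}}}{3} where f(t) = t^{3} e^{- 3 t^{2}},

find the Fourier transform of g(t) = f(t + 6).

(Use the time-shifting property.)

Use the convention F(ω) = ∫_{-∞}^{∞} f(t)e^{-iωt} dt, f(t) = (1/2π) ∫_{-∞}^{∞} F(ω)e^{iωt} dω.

F[g](ω) = \frac{\sqrt{3} i \sqrt{\pi} \omega \left(\omega^{2} - 18\right) e^{\frac{\omega \left(- \omega + 72 i\right)}{12}}}{648}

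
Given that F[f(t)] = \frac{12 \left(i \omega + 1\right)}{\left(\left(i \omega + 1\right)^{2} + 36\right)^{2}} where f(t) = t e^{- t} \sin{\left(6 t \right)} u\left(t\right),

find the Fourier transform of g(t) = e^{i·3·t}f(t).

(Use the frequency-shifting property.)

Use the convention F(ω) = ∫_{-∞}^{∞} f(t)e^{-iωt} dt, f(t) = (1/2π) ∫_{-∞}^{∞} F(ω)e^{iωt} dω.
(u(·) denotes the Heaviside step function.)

F[g](ω) = \frac{12 \left(i \left(\omega - 3\right) + 1\right)}{\left(\left(i \left(\omega - 3\right) + 1\right)^{2} + 36\right)^{2}}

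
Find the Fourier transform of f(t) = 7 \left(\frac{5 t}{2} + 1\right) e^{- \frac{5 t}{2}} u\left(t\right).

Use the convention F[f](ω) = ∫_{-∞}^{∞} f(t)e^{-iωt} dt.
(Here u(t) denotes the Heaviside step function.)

F(ω) = \frac{28 \left(- i \omega - 5\right)}{4 \omega^{2} - 20 i \omega - 25}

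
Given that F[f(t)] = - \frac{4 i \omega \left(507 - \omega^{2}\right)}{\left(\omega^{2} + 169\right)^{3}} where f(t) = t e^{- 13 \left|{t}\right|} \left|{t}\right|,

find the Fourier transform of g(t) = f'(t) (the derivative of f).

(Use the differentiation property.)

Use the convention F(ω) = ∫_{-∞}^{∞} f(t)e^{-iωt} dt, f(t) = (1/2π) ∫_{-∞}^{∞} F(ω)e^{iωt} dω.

F[g](ω) = \frac{4 \omega^{2} \left(507 - \omega^{2}\right)}{\left(\omega^{2} + 169\right)^{3}}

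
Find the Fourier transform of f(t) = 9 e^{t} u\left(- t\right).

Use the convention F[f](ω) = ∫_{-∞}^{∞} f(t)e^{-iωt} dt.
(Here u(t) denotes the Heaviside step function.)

F(ω) = \frac{9 i}{\omega + i}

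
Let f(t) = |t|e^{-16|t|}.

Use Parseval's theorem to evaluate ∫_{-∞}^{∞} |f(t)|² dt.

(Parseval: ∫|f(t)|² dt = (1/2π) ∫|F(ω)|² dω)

∫|f(t)|² dt = \frac{1}{8192}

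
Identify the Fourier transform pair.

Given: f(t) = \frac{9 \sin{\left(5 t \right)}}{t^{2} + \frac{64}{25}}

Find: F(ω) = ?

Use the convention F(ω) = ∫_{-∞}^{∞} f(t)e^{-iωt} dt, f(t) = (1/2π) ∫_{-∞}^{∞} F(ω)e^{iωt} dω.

F(ω) = \frac{45 i \pi e^{- \frac{8 \left|{\omega + 5}\right|}{5}}}{16} - \frac{45 i \pi e^{- \frac{8 \left|{\omega - 5}\right|}{5}}}{16}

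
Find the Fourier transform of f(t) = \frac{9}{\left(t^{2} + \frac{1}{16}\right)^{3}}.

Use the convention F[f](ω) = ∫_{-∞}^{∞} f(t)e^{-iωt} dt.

F(ω) = 72 \pi \left(\omega^{2} + 12 \left|{\omega}\right| + 48\right) e^{- \frac{\left|{\omega}\right|}{4}}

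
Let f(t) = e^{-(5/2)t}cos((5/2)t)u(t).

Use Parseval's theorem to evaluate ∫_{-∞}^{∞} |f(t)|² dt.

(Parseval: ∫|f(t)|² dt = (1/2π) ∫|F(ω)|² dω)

∫|f(t)|² dt = \frac{3}{20}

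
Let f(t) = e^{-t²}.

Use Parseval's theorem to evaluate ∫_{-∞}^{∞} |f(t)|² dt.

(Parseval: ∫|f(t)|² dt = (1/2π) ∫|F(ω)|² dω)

∫|f(t)|² dt = \frac{\sqrt{2} \sqrt{\pi}}{2}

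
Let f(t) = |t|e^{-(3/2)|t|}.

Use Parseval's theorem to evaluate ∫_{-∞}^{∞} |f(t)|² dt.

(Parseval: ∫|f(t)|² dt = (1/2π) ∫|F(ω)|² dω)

∫|f(t)|² dt = \frac{4}{27}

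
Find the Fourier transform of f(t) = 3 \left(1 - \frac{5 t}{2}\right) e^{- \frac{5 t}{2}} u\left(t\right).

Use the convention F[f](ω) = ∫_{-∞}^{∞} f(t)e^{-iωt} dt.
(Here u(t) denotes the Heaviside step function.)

F(ω) = \frac{12 i \omega}{- 4 \omega^{2} + 20 i \omega + 25}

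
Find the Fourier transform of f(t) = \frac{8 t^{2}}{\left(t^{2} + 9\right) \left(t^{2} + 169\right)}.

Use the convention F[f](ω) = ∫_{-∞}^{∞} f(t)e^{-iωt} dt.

F(ω) = \frac{\pi \left(13 - 3 e^{10 \left|{\omega}\right|}\right) e^{- 13 \left|{\omega}\right|}}{20}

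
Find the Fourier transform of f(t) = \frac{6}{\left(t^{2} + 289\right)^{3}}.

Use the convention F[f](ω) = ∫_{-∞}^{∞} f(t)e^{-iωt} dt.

F(ω) = \frac{3 \pi \left(289 \omega^{2} + 51 \left|{\omega}\right| + 3\right) e^{- 17 \left|{\omega}\right|}}{5679428}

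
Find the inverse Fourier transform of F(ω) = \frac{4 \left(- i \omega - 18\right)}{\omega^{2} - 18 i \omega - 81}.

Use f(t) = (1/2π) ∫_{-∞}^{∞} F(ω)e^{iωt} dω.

f(t) = 4 \left(9 t + 1\right) e^{- 9 t} u\left(t\right)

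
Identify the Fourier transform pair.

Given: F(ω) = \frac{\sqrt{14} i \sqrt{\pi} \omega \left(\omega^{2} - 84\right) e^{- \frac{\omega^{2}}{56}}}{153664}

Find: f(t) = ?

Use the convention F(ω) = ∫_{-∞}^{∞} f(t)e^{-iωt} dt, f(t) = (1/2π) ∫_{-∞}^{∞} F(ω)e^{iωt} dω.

f(t) = 2 t^{3} e^{- 14 t^{2}}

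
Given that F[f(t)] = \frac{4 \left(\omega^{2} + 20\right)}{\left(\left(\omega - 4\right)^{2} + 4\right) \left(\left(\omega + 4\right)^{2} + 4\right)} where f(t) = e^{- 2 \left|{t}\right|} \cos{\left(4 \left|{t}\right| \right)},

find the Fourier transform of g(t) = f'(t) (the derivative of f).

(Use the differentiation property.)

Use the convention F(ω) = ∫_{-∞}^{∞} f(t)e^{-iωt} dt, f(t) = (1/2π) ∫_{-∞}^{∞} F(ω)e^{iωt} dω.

F[g](ω) = \frac{4 i \omega \left(\omega^{2} + 20\right)}{\omega^{4} - 24 \omega^{2} + 400}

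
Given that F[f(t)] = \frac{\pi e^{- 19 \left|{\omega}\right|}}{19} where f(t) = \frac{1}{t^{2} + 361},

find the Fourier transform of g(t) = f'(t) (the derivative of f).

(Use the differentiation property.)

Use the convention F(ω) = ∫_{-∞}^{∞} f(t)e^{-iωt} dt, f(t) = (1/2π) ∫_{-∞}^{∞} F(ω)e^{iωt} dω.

F[g](ω) = \frac{i \pi \omega e^{- 19 \left|{\omega}\right|}}{19}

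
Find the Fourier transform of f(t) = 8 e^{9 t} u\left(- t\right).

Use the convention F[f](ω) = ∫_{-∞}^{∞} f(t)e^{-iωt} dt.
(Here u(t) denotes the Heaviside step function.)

F(ω) = - \frac{8}{i \omega - 9}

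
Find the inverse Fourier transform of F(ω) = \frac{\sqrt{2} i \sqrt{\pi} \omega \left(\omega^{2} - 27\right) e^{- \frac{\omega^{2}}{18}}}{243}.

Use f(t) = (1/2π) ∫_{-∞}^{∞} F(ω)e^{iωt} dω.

f(t) = 9 t^{3} e^{- \frac{9 t^{2}}{2}}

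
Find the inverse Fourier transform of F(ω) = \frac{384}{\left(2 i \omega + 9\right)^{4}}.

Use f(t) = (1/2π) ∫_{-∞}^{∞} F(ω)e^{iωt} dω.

f(t) = 4 t^{3} e^{- \frac{9 t}{2}} u\left(t\right)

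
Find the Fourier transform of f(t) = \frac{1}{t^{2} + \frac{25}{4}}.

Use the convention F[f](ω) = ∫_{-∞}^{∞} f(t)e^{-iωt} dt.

F(ω) = \frac{2 \pi e^{- \frac{5 \left|{\omega}\right|}{2}}}{5}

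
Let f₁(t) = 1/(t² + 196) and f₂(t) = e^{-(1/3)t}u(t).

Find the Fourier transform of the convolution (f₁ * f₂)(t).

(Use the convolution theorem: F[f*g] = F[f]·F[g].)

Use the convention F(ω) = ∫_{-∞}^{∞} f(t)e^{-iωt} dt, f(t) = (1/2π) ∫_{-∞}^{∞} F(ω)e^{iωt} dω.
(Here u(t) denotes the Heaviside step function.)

F[f₁*f₂](ω) = \frac{3 \pi e^{- 14 \left|{\omega}\right|}}{14 \left(3 i \omega + 1\right)}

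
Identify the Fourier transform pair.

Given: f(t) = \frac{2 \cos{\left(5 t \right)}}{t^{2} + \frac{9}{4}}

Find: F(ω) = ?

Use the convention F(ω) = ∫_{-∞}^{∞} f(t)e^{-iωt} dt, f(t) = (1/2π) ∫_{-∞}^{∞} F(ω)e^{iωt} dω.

F(ω) = \frac{2 \pi e^{- \frac{3 \left|{\omega + 5}\right|}{2}}}{3} + \frac{2 \pi e^{- \frac{3 \left|{\omega - 5}\right|}{2}}}{3}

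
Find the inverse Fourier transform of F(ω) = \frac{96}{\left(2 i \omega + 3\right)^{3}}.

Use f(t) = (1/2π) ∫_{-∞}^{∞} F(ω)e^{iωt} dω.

f(t) = 6 t^{2} e^{- \frac{3 t}{2}} u\left(t\right)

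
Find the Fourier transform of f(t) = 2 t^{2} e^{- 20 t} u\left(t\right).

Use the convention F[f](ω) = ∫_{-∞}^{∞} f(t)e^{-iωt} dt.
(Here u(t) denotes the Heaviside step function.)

F(ω) = \frac{4}{\left(i \omega + 20\right)^{3}}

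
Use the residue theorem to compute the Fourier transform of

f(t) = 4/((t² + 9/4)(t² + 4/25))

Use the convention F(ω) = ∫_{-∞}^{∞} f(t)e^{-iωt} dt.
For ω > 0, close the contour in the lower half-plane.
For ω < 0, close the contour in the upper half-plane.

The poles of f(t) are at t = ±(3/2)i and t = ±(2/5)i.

Let g(z) = f(z)e^{-iωz}; for large |z| the factor e^{-iωz} decays in the lower half-plane when ω > 0 and in the upper half-plane when ω < 0.

Case ω > 0 (lower half-plane, clockwise contour ⇒ F(ω) = -2πi·ΣRes):
  Res_{z = - \frac{3 i}{2}} g(z) = - \frac{400 i e^{- \frac{3 \omega}{2}}}{627}
  Res_{z = - \frac{2 i}{5}} g(z) = \frac{500 i e^{- \frac{2 \omega}{5}}}{209}
  F(ω) = -2πi·ΣRes = - \frac{800 \pi e^{- \frac{3 \omega}{2}}}{627} + \frac{1000 \pi e^{- \frac{2 \omega}{5}}}{209}

Case ω < 0 (upper half-plane, counterclockwise contour ⇒ F(ω) = +2πi·ΣRes):
  Res_{z = \frac{3 i}{2}} g(z) = \frac{400 i e^{\frac{3 \omega}{2}}}{627}
  Res_{z = \frac{2 i}{5}} g(z) = - \frac{500 i e^{\frac{2 \omega}{5}}}{209}
  F(ω) = 2πi·ΣRes = \frac{200 \pi \left(15 e^{\frac{2 \omega}{5}} - 4 e^{\frac{3 \omega}{2}}\right)}{627}

Both cases combine into a single formula in |ω|:

F(ω) = - \frac{800 \pi e^{- \frac{3 \left|{\omega}\right|}{2}}}{627} + \frac{1000 \pi e^{- \frac{2 \left|{\omega}\right|}{5}}}{209}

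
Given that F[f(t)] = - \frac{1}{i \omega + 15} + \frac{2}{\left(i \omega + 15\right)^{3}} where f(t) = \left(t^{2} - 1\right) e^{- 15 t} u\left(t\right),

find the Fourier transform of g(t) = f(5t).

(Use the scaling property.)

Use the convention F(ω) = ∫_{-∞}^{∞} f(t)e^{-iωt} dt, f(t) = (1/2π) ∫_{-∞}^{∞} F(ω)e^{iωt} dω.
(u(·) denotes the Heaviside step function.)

F[g](ω) = \frac{50 i \omega - \left(i \omega + 75\right)^{3} + 3750}{\left(i \omega + 75\right)^{4}}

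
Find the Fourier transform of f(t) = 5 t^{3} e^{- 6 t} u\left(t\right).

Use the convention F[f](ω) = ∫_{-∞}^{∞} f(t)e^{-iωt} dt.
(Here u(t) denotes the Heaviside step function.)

F(ω) = \frac{30}{\left(i \omega + 6\right)^{4}}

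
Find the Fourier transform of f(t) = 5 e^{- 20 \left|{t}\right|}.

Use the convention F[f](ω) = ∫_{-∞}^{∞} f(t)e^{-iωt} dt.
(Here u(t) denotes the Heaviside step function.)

F(ω) = \frac{200}{\omega^{2} + 400}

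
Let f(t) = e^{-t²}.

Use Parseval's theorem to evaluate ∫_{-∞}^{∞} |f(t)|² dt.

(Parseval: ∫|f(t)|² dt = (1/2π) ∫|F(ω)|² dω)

∫|f(t)|² dt = \frac{\sqrt{2} \sqrt{\pi}}{2}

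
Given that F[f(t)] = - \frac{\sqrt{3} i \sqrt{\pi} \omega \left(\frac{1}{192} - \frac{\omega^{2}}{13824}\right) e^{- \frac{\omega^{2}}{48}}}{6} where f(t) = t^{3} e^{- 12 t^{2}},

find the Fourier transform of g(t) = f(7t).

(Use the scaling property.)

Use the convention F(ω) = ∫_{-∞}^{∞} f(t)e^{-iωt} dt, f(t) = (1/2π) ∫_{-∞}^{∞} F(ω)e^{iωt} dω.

F[g](ω) = \frac{\sqrt{3} i \sqrt{\pi} \omega \left(\omega^{2} - 3528\right) e^{- \frac{\omega^{2}}{2352}}}{199148544}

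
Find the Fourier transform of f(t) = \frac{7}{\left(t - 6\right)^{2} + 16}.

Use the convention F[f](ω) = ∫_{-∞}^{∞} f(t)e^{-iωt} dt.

F(ω) = \frac{7 \pi e^{- 6 i \omega - 4 \left|{\omega}\right|}}{4}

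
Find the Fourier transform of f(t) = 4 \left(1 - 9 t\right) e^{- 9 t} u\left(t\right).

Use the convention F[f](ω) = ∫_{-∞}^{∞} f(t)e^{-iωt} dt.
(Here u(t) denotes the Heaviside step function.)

F(ω) = \frac{4 i \omega}{- \omega^{2} + 18 i \omega + 81}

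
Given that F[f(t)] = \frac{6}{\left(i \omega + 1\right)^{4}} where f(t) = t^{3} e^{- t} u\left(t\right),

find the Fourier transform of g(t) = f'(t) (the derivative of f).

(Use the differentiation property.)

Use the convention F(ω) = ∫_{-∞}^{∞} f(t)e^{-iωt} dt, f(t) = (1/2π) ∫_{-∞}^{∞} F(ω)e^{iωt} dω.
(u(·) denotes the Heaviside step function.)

F[g](ω) = \frac{6 i \omega}{\left(i \omega + 1\right)^{4}}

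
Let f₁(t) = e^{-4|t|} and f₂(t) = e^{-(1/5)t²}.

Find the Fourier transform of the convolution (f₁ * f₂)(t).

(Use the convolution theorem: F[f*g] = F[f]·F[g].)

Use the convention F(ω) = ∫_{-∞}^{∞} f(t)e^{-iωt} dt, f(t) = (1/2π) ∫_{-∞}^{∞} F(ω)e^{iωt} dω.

F[f₁*f₂](ω) = \frac{8 \sqrt{5} \sqrt{\pi} e^{- \frac{5 \omega^{2}}{4}}}{\omega^{2} + 16}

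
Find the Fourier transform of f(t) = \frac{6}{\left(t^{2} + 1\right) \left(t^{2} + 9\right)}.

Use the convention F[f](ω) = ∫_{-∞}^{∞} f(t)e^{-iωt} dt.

F(ω) = \frac{\pi \left(3 e^{2 \left|{\omega}\right|} - 1\right) e^{- 3 \left|{\omega}\right|}}{4}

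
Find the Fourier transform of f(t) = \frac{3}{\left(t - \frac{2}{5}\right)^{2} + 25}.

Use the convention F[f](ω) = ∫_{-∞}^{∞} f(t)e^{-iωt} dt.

F(ω) = \frac{3 \pi e^{- \frac{2 i \omega}{5} - 5 \left|{\omega}\right|}}{5}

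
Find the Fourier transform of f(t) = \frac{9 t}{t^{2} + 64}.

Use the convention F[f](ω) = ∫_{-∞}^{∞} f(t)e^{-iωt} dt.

F(ω) = - 9 i \pi e^{- 8 \left|{\omega}\right|} \operatorname{sign}{\left(\omega \right)}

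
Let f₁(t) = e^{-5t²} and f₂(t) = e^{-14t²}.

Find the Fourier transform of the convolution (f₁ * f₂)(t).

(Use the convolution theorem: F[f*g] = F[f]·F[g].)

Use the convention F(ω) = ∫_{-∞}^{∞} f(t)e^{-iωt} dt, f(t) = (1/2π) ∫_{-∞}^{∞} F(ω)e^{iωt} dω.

F[f₁*f₂](ω) = \frac{\sqrt{70} \pi e^{- \frac{19 \omega^{2}}{280}}}{70}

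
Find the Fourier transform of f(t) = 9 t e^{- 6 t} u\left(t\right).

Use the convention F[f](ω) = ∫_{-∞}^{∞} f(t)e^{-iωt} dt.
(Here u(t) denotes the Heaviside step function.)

F(ω) = \frac{9}{\left(i \omega + 6\right)^{2}}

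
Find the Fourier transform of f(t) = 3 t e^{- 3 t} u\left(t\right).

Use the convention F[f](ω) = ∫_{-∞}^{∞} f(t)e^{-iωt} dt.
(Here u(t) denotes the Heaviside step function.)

F(ω) = \frac{3}{\left(i \omega + 3\right)^{2}}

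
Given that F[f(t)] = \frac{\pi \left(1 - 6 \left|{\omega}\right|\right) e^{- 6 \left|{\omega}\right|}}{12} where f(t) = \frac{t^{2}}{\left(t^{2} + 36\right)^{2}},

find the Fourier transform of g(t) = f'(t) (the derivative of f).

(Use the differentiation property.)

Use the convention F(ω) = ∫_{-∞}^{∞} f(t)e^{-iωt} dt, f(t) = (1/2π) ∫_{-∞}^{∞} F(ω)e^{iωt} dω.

F[g](ω) = \frac{i \pi \omega \left(1 - 6 \left|{\omega}\right|\right) e^{- 6 \left|{\omega}\right|}}{12}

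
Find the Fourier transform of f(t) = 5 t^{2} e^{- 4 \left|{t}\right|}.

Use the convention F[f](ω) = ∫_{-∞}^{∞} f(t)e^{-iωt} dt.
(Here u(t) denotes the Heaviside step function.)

F(ω) = \frac{80 \left(16 - 3 \omega^{2}\right)}{\left(\omega^{2} + 16\right)^{3}}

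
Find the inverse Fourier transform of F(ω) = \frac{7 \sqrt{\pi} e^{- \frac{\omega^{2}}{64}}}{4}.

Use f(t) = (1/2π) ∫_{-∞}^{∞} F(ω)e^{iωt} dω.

f(t) = 7 e^{- 16 t^{2}}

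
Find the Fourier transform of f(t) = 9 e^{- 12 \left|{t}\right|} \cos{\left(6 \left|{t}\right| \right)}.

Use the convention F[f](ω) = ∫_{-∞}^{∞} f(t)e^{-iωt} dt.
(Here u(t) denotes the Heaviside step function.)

F(ω) = \frac{216 \left(\omega^{2} + 180\right)}{\omega^{4} + 216 \omega^{2} + 32400}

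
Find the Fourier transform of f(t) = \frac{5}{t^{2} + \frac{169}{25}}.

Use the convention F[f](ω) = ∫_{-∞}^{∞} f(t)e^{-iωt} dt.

F(ω) = \frac{25 \pi e^{- \frac{13 \left|{\omega}\right|}{5}}}{13}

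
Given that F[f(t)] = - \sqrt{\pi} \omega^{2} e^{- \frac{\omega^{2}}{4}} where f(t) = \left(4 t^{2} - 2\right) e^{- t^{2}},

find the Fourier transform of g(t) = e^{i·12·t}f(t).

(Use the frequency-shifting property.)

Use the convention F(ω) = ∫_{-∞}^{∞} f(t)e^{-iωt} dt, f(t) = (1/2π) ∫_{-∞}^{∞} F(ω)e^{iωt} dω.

F[g](ω) = - \sqrt{\pi} \left(\omega - 12\right)^{2} e^{- \frac{\left(\omega - 12\right)^{2}}{4}}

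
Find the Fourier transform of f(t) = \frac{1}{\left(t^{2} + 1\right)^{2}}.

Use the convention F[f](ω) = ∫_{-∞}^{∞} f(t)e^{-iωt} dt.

F(ω) = \frac{\pi \left(\left|{\omega}\right| + 1\right) e^{- \left|{\omega}\right|}}{2}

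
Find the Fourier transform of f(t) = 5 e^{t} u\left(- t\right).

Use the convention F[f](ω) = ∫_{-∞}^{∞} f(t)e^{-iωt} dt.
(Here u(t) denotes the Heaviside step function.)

F(ω) = \frac{5 i}{\omega + i}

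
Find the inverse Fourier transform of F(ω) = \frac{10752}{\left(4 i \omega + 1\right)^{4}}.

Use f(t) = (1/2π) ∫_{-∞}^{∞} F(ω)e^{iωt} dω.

f(t) = 7 t^{3} e^{- \frac{t}{4}} u\left(t\right)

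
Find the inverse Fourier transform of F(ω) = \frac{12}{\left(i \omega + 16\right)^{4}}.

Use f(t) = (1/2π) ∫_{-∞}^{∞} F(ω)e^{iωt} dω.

f(t) = 2 t^{3} e^{- 16 t} u\left(t\right)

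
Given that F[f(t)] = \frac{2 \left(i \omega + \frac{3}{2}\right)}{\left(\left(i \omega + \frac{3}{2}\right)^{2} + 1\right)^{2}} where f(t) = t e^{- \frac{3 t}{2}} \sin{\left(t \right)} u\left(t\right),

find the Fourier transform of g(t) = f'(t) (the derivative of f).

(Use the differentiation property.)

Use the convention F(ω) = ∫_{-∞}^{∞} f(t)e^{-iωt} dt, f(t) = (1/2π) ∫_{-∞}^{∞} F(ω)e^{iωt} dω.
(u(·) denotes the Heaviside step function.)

F[g](ω) = \frac{16 i \omega \left(2 i \omega + 3\right)}{\left(\left(2 i \omega + 3\right)^{2} + 4\right)^{2}}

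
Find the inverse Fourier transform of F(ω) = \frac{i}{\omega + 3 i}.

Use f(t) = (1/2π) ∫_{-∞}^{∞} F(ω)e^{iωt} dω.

f(t) = e^{3 t} u\left(- t\right)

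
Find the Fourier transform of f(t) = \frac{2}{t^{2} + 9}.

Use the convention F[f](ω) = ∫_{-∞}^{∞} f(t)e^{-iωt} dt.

F(ω) = \frac{2 \pi e^{- 3 \left|{\omega}\right|}}{3}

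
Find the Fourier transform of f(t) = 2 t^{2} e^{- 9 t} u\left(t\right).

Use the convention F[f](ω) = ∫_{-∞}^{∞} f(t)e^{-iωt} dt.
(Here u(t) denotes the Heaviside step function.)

F(ω) = \frac{4}{\left(i \omega + 9\right)^{3}}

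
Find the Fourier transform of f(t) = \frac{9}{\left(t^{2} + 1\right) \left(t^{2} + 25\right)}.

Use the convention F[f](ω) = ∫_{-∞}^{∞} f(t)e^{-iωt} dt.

F(ω) = \frac{3 \pi \left(5 e^{4 \left|{\omega}\right|} - 1\right) e^{- 5 \left|{\omega}\right|}}{40}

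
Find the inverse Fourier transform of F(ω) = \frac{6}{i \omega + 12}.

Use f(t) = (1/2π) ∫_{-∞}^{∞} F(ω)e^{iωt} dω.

f(t) = 6 e^{- 12 t} u\left(t\right)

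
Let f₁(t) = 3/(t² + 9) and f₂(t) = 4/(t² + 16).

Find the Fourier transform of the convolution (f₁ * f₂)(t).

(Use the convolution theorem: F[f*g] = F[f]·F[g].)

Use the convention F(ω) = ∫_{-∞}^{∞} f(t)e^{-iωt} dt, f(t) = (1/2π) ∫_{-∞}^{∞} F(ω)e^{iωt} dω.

F[f₁*f₂](ω) = \pi^{2} e^{- 7 \left|{\omega}\right|}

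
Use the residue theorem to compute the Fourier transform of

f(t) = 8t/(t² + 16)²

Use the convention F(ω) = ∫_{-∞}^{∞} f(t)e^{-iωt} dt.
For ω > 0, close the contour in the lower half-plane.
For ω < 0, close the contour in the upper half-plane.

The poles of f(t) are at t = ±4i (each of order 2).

Let g(z) = f(z)e^{-iωz}; for large |z| the factor e^{-iωz} decays in the lower half-plane when ω > 0 and in the upper half-plane when ω < 0.

Case ω > 0 (lower half-plane, clockwise contour ⇒ F(ω) = -2πi·ΣRes):
  Res_{z = - 4 i} g(z) = \frac{\omega e^{- 4 \omega}}{2} (pole of order 2)
  F(ω) = -2πi·ΣRes = - i \pi \omega e^{- 4 \omega}

Case ω < 0 (upper half-plane, counterclockwise contour ⇒ F(ω) = +2πi·ΣRes):
  Res_{z = 4 i} g(z) = - \frac{\omega e^{4 \omega}}{2} (pole of order 2)
  F(ω) = 2πi·ΣRes = - i \pi \omega e^{4 \omega}

Both cases combine into a single formula in |ω|:

F(ω) = - i \pi \omega e^{- 4 \left|{\omega}\right|}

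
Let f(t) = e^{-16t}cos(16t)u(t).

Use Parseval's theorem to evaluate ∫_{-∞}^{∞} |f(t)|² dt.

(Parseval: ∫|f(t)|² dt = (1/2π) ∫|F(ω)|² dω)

∫|f(t)|² dt = \frac{3}{128}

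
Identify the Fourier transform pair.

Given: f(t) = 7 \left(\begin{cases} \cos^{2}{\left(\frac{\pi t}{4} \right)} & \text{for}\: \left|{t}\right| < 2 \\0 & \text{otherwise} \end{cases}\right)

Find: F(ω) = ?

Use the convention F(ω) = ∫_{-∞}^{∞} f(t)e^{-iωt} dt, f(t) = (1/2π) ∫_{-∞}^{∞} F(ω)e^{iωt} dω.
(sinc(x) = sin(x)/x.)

F(ω) = - \frac{14 \pi^{2} \operatorname{sinc}{\left(2 \omega \right)}}{4 \omega^{2} - \pi^{2}}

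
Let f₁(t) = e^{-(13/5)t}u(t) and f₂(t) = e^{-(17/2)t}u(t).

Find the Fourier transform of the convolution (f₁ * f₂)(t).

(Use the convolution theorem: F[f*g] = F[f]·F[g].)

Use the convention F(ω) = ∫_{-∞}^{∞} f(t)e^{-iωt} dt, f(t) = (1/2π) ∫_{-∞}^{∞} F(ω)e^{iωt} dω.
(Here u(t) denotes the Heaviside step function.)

F[f₁*f₂](ω) = \frac{10}{- 10 \omega^{2} + 111 i \omega + 221}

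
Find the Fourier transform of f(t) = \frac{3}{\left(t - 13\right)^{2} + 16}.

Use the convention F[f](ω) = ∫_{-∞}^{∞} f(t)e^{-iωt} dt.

F(ω) = \frac{3 \pi e^{- 13 i \omega - 4 \left|{\omega}\right|}}{4}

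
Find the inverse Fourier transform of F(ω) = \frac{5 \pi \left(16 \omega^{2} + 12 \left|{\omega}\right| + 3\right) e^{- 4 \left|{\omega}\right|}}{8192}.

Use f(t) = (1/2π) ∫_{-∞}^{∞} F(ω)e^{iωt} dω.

f(t) = \frac{5}{\left(t^{2} + 16\right)^{3}}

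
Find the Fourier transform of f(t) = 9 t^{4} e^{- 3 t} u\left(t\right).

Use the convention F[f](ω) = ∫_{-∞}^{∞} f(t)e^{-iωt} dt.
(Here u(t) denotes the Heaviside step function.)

F(ω) = \frac{216}{\left(i \omega + 3\right)^{5}}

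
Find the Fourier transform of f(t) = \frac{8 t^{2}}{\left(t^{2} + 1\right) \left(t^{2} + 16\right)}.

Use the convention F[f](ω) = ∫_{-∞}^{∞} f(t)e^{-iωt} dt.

F(ω) = \frac{8 \pi \left(4 - e^{3 \left|{\omega}\right|}\right) e^{- 4 \left|{\omega}\right|}}{15}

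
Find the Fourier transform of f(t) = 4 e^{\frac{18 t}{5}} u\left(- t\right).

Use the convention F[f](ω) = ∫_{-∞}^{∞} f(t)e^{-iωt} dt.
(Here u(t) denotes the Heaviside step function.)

F(ω) = - \frac{20}{5 i \omega - 18}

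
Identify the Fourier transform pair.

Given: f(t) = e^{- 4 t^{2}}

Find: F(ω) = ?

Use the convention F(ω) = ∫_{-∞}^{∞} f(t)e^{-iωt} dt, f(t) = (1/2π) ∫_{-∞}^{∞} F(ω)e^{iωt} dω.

F(ω) = \frac{\sqrt{\pi} e^{- \frac{\omega^{2}}{16}}}{2}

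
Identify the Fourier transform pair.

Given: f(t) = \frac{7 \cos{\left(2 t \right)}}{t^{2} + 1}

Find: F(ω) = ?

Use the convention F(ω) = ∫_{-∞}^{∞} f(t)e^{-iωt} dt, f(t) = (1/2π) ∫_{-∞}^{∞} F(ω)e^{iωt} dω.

F(ω) = \frac{7 \pi e^{- \left|{\omega + 2}\right|}}{2} + \frac{7 \pi e^{- \left|{\omega - 2}\right|}}{2}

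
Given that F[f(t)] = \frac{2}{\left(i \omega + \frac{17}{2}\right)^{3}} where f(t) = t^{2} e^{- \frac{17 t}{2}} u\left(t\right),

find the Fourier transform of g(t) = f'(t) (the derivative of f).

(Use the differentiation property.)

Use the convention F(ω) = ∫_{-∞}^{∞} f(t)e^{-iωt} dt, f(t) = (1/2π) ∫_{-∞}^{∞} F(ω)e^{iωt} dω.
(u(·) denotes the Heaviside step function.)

F[g](ω) = \frac{16 i \omega}{\left(2 i \omega + 17\right)^{3}}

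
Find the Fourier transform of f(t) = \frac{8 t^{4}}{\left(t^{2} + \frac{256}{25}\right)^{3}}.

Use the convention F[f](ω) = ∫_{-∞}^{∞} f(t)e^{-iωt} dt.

F(ω) = \frac{\pi \left(256 \omega^{2} - 400 \left|{\omega}\right| + 75\right) e^{- \frac{16 \left|{\omega}\right|}{5}}}{80}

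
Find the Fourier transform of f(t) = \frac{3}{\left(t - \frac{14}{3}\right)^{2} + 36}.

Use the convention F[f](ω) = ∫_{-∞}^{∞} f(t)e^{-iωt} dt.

F(ω) = \frac{\pi e^{- \frac{14 i \omega}{3} - 6 \left|{\omega}\right|}}{2}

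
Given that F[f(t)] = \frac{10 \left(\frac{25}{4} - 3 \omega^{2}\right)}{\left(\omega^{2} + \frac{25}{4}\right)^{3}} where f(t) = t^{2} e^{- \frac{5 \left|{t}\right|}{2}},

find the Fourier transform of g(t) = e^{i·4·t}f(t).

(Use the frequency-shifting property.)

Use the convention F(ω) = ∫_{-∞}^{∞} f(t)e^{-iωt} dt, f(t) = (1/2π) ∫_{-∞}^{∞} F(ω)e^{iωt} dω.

F[g](ω) = \frac{160 \left(25 - 12 \left(\omega - 4\right)^{2}\right)}{\left(4 \left(\omega - 4\right)^{2} + 25\right)^{3}}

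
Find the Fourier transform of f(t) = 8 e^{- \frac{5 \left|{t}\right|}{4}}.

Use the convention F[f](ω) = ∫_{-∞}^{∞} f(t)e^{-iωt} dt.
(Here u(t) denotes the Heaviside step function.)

F(ω) = \frac{320}{16 \omega^{2} + 25}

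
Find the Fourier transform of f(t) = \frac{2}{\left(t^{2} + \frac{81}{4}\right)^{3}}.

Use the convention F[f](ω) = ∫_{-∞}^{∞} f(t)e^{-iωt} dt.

F(ω) = \frac{2 \pi \left(27 \omega^{2} + 18 \left|{\omega}\right| + 4\right) e^{- \frac{9 \left|{\omega}\right|}{2}}}{19683}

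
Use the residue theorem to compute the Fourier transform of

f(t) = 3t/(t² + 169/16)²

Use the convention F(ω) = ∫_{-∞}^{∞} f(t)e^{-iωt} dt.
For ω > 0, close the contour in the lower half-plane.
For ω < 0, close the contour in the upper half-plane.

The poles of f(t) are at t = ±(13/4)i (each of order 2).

Let g(z) = f(z)e^{-iωz}; for large |z| the factor e^{-iωz} decays in the lower half-plane when ω > 0 and in the upper half-plane when ω < 0.

Case ω > 0 (lower half-plane, clockwise contour ⇒ F(ω) = -2πi·ΣRes):
  Res_{z = - \frac{13 i}{4}} g(z) = \frac{3 \omega e^{- \frac{13 \omega}{4}}}{13} (pole of order 2)
  F(ω) = -2πi·ΣRes = - \frac{6 i \pi \omega e^{- \frac{13 \omega}{4}}}{13}

Case ω < 0 (upper half-plane, counterclockwise contour ⇒ F(ω) = +2πi·ΣRes):
  Res_{z = \frac{13 i}{4}} g(z) = - \frac{3 \omega e^{\frac{13 \omega}{4}}}{13} (pole of order 2)
  F(ω) = 2πi·ΣRes = - \frac{6 i \pi \omega e^{\frac{13 \omega}{4}}}{13}

Both cases combine into a single formula in |ω|:

F(ω) = - \frac{6 i \pi \omega e^{- \frac{13 \left|{\omega}\right|}{4}}}{13}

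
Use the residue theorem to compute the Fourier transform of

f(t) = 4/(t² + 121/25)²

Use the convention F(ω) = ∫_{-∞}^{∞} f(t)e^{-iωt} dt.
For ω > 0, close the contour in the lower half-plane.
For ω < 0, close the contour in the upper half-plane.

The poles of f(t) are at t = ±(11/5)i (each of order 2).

Let g(z) = f(z)e^{-iωz}; for large |z| the factor e^{-iωz} decays in the lower half-plane when ω > 0 and in the upper half-plane when ω < 0.

Case ω > 0 (lower half-plane, clockwise contour ⇒ F(ω) = -2πi·ΣRes):
  Res_{z = - \frac{11 i}{5}} g(z) = \frac{25 i \left(11 \omega + 5\right) e^{- \frac{11 \omega}{5}}}{1331} (pole of order 2)
  F(ω) = -2πi·ΣRes = \frac{50 \pi \left(11 \omega + 5\right) e^{- \frac{11 \omega}{5}}}{1331}

Case ω < 0 (upper half-plane, counterclockwise contour ⇒ F(ω) = +2πi·ΣRes):
  Res_{z = \frac{11 i}{5}} g(z) = \frac{25 i \left(11 \omega - 5\right) e^{\frac{11 \omega}{5}}}{1331} (pole of order 2)
  F(ω) = 2πi·ΣRes = \frac{50 \pi \left(5 - 11 \omega\right) e^{\frac{11 \omega}{5}}}{1331}

Both cases combine into a single formula in |ω|:

F(ω) = \frac{50 \pi \left(11 \left|{\omega}\right| + 5\right) e^{- \frac{11 \left|{\omega}\right|}{5}}}{1331}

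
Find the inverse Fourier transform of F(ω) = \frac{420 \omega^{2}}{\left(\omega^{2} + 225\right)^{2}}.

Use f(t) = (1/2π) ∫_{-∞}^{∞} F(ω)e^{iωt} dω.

f(t) = 7 \left(1 - 15 \left|{t}\right|\right) e^{- 15 \left|{t}\right|}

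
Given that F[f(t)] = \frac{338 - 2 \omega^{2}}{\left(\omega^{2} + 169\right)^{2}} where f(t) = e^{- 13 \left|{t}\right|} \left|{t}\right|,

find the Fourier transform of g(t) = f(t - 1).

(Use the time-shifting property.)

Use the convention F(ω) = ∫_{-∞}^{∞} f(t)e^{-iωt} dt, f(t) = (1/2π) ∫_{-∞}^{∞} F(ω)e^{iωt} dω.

F[g](ω) = \frac{2 \left(169 - \omega^{2}\right) e^{- i \omega}}{\left(\omega^{2} + 169\right)^{2}}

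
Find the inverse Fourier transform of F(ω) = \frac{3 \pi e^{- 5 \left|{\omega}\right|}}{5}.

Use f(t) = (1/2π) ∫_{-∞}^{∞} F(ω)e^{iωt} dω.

f(t) = \frac{3}{t^{2} + 25}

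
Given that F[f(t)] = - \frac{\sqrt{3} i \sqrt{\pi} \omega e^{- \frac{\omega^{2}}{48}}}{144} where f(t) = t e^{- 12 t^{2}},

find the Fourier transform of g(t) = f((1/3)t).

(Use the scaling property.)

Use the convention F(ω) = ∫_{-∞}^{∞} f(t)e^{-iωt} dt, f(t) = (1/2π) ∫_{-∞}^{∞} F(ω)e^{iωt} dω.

F[g](ω) = - \frac{\sqrt{3} i \sqrt{\pi} \omega e^{- \frac{3 \omega^{2}}{16}}}{16}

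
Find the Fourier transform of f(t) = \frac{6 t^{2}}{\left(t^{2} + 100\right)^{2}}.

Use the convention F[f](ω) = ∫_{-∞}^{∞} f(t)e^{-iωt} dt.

F(ω) = \frac{3 \pi \left(1 - 10 \left|{\omega}\right|\right) e^{- 10 \left|{\omega}\right|}}{10}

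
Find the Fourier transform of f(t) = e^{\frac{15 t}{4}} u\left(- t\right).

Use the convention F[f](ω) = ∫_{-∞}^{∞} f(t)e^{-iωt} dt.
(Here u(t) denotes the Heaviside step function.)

F(ω) = - \frac{4}{4 i \omega - 15}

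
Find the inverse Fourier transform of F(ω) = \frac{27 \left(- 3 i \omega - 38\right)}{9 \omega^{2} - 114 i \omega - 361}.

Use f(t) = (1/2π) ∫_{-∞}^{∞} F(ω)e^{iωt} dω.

f(t) = 9 \left(\frac{19 t}{3} + 1\right) e^{- \frac{19 t}{3}} u\left(t\right)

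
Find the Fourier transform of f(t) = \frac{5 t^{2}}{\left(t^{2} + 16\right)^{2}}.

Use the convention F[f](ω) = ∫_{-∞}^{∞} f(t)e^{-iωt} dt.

F(ω) = \frac{5 \pi \left(1 - 4 \left|{\omega}\right|\right) e^{- 4 \left|{\omega}\right|}}{8}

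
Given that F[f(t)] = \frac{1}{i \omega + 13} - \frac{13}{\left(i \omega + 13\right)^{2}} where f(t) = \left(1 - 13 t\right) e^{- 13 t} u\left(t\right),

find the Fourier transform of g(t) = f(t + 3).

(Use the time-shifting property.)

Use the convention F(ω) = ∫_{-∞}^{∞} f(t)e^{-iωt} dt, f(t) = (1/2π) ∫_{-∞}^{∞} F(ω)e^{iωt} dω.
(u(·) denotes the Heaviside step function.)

F[g](ω) = \frac{i \omega e^{3 i \omega}}{- \omega^{2} + 26 i \omega + 169}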